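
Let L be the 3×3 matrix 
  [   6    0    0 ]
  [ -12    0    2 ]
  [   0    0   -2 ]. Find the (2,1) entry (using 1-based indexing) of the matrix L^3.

-432

Characteristic polynomial: λ^3 - 4λ^2 - 12λ = λ(λ - 6)(λ + 2), so the eigenvalues are -2, 0, 6.
λ=6: eigenvector (1, -2, 0).
λ=-2: eigenvector (0, -1, 1).
λ=0: eigenvector (0, 1, 0).
P = [[1, 0, 0], [-2, -1, 1], [0, 1, 0]], D = diag(6, -2, 0), P⁻¹ = [[1, 0, 0], [0, 0, 1], [2, 1, 1]].
L³ = P·diag(216, -8, 0)·P⁻¹ = [[216, 0, 0], [-432, 0, 8], [0, 0, -8]].
The requested entry is -432.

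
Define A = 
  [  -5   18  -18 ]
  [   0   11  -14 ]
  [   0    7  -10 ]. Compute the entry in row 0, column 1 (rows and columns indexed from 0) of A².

-18

Characteristic polynomial: s^3 + 4s^2 - 17s - 60 = (s - 4)(s + 3)(s + 5), so the eigenvalues are -5, -3, 4.
s=-5: eigenvector (1, 0, 0).
s=-3: eigenvector (0, 1, 1).
s=4: eigenvector (-2, -2, -1).
P = [[1, 0, -2], [0, 1, -2], [0, 1, -1]], D = diag(-5, -3, 4), P⁻¹ = [[1, -2, 2], [0, -1, 2], [0, -1, 1]].
A² = P·diag(25, 9, 16)·P⁻¹ = [[25, -18, 18], [0, 23, -14], [0, 7, 2]].
The requested entry is -18.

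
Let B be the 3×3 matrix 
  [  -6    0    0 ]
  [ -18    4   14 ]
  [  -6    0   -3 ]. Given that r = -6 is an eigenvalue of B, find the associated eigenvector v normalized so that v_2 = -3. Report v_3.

B + 6I = [[0, 0, 0], [-18, 10, 14], [-6, 0, 3]].
Solving (B + 6I)v = 0 gives the eigenspace spanned by (3, -3, 6).
With v_2 = -3, v = (3, -3, 6), so v_3 = 6.

6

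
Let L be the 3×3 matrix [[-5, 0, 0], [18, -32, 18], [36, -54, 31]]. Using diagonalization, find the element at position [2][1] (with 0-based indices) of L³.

-1134

Characteristic polynomial: λ^3 + 6λ^2 - 15λ - 100 = (λ - 4)(λ + 5)^2, so the eigenvalues are -5, -5, 4.
λ=-5: eigenvector (1, 0, -1).
λ=-5: eigenvector (0, 2, 3).
λ=4: eigenvector (0, 1, 2).
P = [[1, 0, 0], [0, 2, 1], [-1, 3, 2]], D = diag(-5, -5, 4), P⁻¹ = [[1, 0, 0], [-1, 2, -1], [2, -3, 2]].
L³ = P·diag(-125, -125, 64)·P⁻¹ = [[-125, 0, 0], [378, -692, 378], [756, -1134, 631]].
The requested entry is -1134.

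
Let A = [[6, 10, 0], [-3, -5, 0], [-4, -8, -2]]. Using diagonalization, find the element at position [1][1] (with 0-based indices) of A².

Characteristic polynomial: μ^3 + μ^2 - 2μ = μ(μ - 1)(μ + 2), so the eigenvalues are -2, 0, 1.
μ=0: eigenvector (5, -3, 2).
μ=-2: eigenvector (0, 0, 1).
μ=1: eigenvector (2, -1, 0).
P = [[5, 0, 2], [-3, 0, -1], [2, 1, 0]], D = diag(0, -2, 1), P⁻¹ = [[-1, -2, 0], [2, 4, 1], [3, 5, 0]].
A² = P·diag(0, 4, 1)·P⁻¹ = [[6, 10, 0], [-3, -5, 0], [8, 16, 4]].
The requested entry is -5.

-5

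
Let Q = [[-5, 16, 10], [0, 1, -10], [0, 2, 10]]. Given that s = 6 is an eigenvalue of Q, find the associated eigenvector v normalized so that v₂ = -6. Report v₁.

-6

Q − 6I = [[-11, 16, 10], [0, -5, -10], [0, 2, 4]].
Solving (Q − 6I)v = 0 gives the eigenspace spanned by (-6, -6, 3).
With v₂ = -6, v = (-6, -6, 3), so v₁ = -6.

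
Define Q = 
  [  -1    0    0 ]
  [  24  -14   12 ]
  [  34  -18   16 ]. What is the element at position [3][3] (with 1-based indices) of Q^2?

Characteristic polynomial: r^3 - r^2 - 10r - 8 = (r - 4)(r + 1)(r + 2), so the eigenvalues are -2, -1, 4.
r=-1: eigenvector (1, 0, -2).
r=-2: eigenvector (0, 1, 1).
r=4: eigenvector (0, 2, 3).
P = [[1, 0, 0], [0, 1, 2], [-2, 1, 3]], D = diag(-1, -2, 4), P⁻¹ = [[1, 0, 0], [-4, 3, -2], [2, -1, 1]].
Q² = P·diag(1, 4, 16)·P⁻¹ = [[1, 0, 0], [48, -20, 24], [78, -36, 40]].
The requested entry is 40.

40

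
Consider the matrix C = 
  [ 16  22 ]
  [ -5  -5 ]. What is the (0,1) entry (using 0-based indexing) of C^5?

102322

Characteristic polynomial: t^2 - 11t + 30 = (t - 6)(t - 5), so the eigenvalues are 5, 6.
t=6: eigenvector (11, -5).
t=5: eigenvector (-2, 1).
P = [[11, -2], [-5, 1]], D = diag(6, 5), P⁻¹ = [[1, 2], [5, 11]].
C⁵ = P·diag(7776, 3125)·P⁻¹ = [[54286, 102322], [-23255, -43385]].
The requested entry is 102322.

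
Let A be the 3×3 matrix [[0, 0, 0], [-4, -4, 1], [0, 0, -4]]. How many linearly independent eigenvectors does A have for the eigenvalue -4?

1

A + 4I = [[4, 0, 0], [-4, 0, 1], [0, 0, 0]].
This matrix has rank 2, so its null space has dimension 3 − 2 = 1.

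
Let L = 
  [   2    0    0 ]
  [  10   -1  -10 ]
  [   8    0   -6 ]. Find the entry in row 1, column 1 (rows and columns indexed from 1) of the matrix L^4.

Characteristic polynomial: μ^3 + 5μ^2 - 8μ - 12 = (μ - 2)(μ + 1)(μ + 6), so the eigenvalues are -6, -1, 2.
μ=-1: eigenvector (0, 1, 0).
μ=2: eigenvector (1, 0, 1).
μ=-6: eigenvector (0, 2, 1).
P = [[0, 1, 0], [1, 0, 2], [0, 1, 1]], D = diag(-1, 2, -6), P⁻¹ = [[2, 1, -2], [1, 0, 0], [-1, 0, 1]].
L⁴ = P·diag(1, 16, 1296)·P⁻¹ = [[16, 0, 0], [-2590, 1, 2590], [-1280, 0, 1296]].
The requested entry is 16.

16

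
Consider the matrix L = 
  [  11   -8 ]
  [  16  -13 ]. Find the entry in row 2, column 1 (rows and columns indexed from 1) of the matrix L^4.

Characteristic polynomial: s^2 + 2s - 15 = (s - 3)(s + 5), so the eigenvalues are -5, 3.
s=3: eigenvector (1, 1).
s=-5: eigenvector (1, 2).
P = [[1, 1], [1, 2]], D = diag(3, -5), P⁻¹ = [[2, -1], [-1, 1]].
L⁴ = P·diag(81, 625)·P⁻¹ = [[-463, 544], [-1088, 1169]].
The requested entry is -1088.

-1088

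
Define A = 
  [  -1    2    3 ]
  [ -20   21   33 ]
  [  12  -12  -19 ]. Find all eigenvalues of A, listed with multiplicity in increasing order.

-1, 1, 1

Characteristic polynomial: p(t) = t^3 - t^2 - t + 1 = (t - 1)^2(t + 1).
Roots (with multiplicity): -1, 1, 1.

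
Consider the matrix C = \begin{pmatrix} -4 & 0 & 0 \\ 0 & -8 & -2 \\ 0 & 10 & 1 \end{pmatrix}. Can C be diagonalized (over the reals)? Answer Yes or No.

Yes

Characteristic polynomial: p(r) = r^3 + 11r^2 + 40r + 48 = (r + 3)(r + 4)^2.
r = -4 has algebraic multiplicity 2; rank(C + 4I) = 1, so geometric multiplicity = 2.
Every eigenvalue has geometric = algebraic multiplicity, so C is diagonalizable.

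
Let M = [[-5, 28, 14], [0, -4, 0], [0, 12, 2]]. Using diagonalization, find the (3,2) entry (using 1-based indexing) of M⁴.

Characteristic polynomial: t^3 + 7t^2 + 2t - 40 = (t - 2)(t + 4)(t + 5), so the eigenvalues are -5, -4, 2.
t=-5: eigenvector (1, 0, 0).
t=-4: eigenvector (0, 1, -2).
t=2: eigenvector (2, 0, 1).
P = [[1, 0, 2], [0, 1, 0], [0, -2, 1]], D = diag(-5, -4, 2), P⁻¹ = [[1, -4, -2], [0, 1, 0], [0, 2, 1]].
M⁴ = P·diag(625, 256, 16)·P⁻¹ = [[625, -2436, -1218], [0, 256, 0], [0, -480, 16]].
The requested entry is -480.

-480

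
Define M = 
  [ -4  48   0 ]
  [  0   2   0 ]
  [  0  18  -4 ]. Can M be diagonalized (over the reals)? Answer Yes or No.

Characteristic polynomial: p(μ) = μ^3 + 6μ^2 - 32 = (μ - 2)(μ + 4)^2.
μ = -4 has algebraic multiplicity 2; rank(M + 4I) = 1, so geometric multiplicity = 2.
Every eigenvalue has geometric = algebraic multiplicity, so M is diagonalizable.

Yes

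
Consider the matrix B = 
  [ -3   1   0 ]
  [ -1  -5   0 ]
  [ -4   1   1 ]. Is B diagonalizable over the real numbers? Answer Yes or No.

Characteristic polynomial: p(t) = t^3 + 7t^2 + 8t - 16 = (t - 1)(t + 4)^2.
t = -4 has algebraic multiplicity 2; rank(B + 4I) = 2, so geometric multiplicity = 1.
Geometric multiplicity < algebraic multiplicity, so B is not diagonalizable.

No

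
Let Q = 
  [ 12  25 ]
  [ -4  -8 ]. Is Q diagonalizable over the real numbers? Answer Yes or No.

No

Characteristic polynomial: p(s) = s^2 - 4s + 4 = (s - 2)^2.
s = 2 has algebraic multiplicity 2; rank(Q − 2I) = 1, so geometric multiplicity = 1.
Geometric multiplicity < algebraic multiplicity, so Q is not diagonalizable.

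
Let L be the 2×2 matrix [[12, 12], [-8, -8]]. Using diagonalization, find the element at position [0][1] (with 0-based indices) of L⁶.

12288

Characteristic polynomial: t^2 - 4t = t(t - 4), so the eigenvalues are 0, 4.
t=4: eigenvector (3, -2).
t=0: eigenvector (-1, 1).
P = [[3, -1], [-2, 1]], D = diag(4, 0), P⁻¹ = [[1, 1], [2, 3]].
L⁶ = P·diag(4096, 0)·P⁻¹ = [[12288, 12288], [-8192, -8192]].
The requested entry is 12288.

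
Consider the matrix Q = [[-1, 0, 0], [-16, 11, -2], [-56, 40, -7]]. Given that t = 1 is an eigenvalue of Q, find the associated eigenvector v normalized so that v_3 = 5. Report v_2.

1

Q − 1I = [[-2, 0, 0], [-16, 10, -2], [-56, 40, -8]].
Solving (Q − 1I)v = 0 gives the eigenspace spanned by (0, 1, 5).
With v_3 = 5, v = (0, 1, 5), so v_2 = 1.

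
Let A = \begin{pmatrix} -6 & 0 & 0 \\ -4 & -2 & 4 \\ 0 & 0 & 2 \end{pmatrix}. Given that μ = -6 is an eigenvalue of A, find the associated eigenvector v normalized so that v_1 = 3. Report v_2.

A + 6I = [[0, 0, 0], [-4, 4, 4], [0, 0, 8]].
Solving (A + 6I)v = 0 gives the eigenspace spanned by (3, 3, 0).
With v_1 = 3, v = (3, 3, 0), so v_2 = 3.

3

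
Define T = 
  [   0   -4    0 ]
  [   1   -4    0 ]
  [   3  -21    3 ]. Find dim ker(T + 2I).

T + 2I = [[2, -4, 0], [1, -2, 0], [3, -21, 5]].
This matrix has rank 2, so its null space has dimension 3 − 2 = 1.

1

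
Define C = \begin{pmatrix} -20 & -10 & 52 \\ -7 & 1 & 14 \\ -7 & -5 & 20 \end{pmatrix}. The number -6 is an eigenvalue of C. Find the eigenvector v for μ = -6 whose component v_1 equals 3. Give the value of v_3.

C + 6I = [[-14, -10, 52], [-7, 7, 14], [-7, -5, 26]].
Solving (C + 6I)v = 0 gives the eigenspace spanned by (3, 1, 1).
With v_1 = 3, v = (3, 1, 1), so v_3 = 1.

1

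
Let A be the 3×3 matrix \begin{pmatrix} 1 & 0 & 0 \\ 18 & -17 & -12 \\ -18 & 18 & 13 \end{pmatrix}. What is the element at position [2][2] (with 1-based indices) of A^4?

Characteristic polynomial: μ^3 + 3μ^2 - 9μ + 5 = (μ - 1)^2(μ + 5), so the eigenvalues are -5, 1, 1.
μ=1: eigenvector (1, -1, 3).
μ=-5: eigenvector (0, 1, -1).
μ=1: eigenvector (-2, 0, -3).
P = [[1, 0, -2], [-1, 1, 0], [3, -1, -3]], D = diag(1, -5, 1), P⁻¹ = [[-3, 2, 2], [-3, 3, 2], [-2, 1, 1]].
A⁴ = P·diag(1, 625, 1)·P⁻¹ = [[1, 0, 0], [-1872, 1873, 1248], [1872, -1872, -1247]].
The requested entry is 1873.

1873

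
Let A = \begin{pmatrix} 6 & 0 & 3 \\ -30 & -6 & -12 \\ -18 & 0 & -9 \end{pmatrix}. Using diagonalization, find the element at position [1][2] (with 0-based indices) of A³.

Characteristic polynomial: r^3 + 9r^2 + 18r = r(r + 3)(r + 6), so the eigenvalues are -6, -3, 0.
r=0: eigenvector (1, -1, -2).
r=-6: eigenvector (0, 1, 0).
r=-3: eigenvector (-1, -2, 3).
P = [[1, 0, -1], [-1, 1, -2], [-2, 0, 3]], D = diag(0, -6, -3), P⁻¹ = [[3, 0, 1], [7, 1, 3], [2, 0, 1]].
A³ = P·diag(0, -216, -27)·P⁻¹ = [[54, 0, 27], [-1404, -216, -594], [-162, 0, -81]].
The requested entry is -594.

-594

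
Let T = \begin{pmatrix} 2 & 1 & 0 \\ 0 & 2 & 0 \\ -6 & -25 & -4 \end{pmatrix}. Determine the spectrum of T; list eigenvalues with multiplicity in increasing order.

-4, 2, 2

Characteristic polynomial: p(r) = r^3 - 12r + 16 = (r - 2)^2(r + 4).
Roots (with multiplicity): -4, 2, 2.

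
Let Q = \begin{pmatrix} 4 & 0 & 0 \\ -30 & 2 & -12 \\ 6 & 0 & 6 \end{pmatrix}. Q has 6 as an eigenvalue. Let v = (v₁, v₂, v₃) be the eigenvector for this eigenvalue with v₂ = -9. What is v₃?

Q − 6I = [[-2, 0, 0], [-30, -4, -12], [6, 0, 0]].
Solving (Q − 6I)v = 0 gives the eigenspace spanned by (0, -9, 3).
With v₂ = -9, v = (0, -9, 3), so v₃ = 3.

3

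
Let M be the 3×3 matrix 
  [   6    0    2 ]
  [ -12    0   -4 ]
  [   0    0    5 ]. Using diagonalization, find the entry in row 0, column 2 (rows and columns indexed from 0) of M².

22

Characteristic polynomial: μ^3 - 11μ^2 + 30μ = μ(μ - 6)(μ - 5), so the eigenvalues are 0, 5, 6.
μ=0: eigenvector (0, 1, 0).
μ=6: eigenvector (1, -2, 0).
μ=5: eigenvector (-2, 4, 1).
P = [[0, 1, -2], [1, -2, 4], [0, 0, 1]], D = diag(0, 6, 5), P⁻¹ = [[2, 1, 0], [1, 0, 2], [0, 0, 1]].
M² = P·diag(0, 36, 25)·P⁻¹ = [[36, 0, 22], [-72, 0, -44], [0, 0, 25]].
The requested entry is 22.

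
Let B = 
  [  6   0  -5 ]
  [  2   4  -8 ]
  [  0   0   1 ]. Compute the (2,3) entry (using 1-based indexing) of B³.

Characteristic polynomial: μ^3 - 11μ^2 + 34μ - 24 = (μ - 6)(μ - 4)(μ - 1), so the eigenvalues are 1, 4, 6.
μ=4: eigenvector (0, 1, 0).
μ=6: eigenvector (1, 1, 0).
μ=1: eigenvector (1, 2, 1).
P = [[0, 1, 1], [1, 1, 2], [0, 0, 1]], D = diag(4, 6, 1), P⁻¹ = [[-1, 1, -1], [1, 0, -1], [0, 0, 1]].
B³ = P·diag(64, 216, 1)·P⁻¹ = [[216, 0, -215], [152, 64, -278], [0, 0, 1]].
The requested entry is -278.

-278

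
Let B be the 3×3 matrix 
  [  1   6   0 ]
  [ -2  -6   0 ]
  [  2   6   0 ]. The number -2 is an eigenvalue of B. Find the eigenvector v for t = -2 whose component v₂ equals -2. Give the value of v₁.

B + 2I = [[3, 6, 0], [-2, -4, 0], [2, 6, 2]].
Solving (B + 2I)v = 0 gives the eigenspace spanned by (4, -2, 2).
With v₂ = -2, v = (4, -2, 2), so v₁ = 4.

4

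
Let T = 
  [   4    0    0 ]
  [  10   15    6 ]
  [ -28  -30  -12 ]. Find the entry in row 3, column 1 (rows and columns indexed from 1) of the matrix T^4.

Characteristic polynomial: r^3 - 7r^2 + 12r = r(r - 4)(r - 3), so the eigenvalues are 0, 3, 4.
r=4: eigenvector (1, -2, 2).
r=3: eigenvector (0, 1, -2).
r=0: eigenvector (0, -2, 5).
P = [[1, 0, 0], [-2, 1, -2], [2, -2, 5]], D = diag(4, 3, 0), P⁻¹ = [[1, 0, 0], [6, 5, 2], [2, 2, 1]].
T⁴ = P·diag(256, 81, 0)·P⁻¹ = [[256, 0, 0], [-26, 405, 162], [-460, -810, -324]].
The requested entry is -460.

-460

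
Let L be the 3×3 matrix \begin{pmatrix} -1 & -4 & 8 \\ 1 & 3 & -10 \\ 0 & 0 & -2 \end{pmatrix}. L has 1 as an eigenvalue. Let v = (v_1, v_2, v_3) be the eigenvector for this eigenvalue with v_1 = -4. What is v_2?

2

L − 1I = [[-2, -4, 8], [1, 2, -10], [0, 0, -3]].
Solving (L − 1I)v = 0 gives the eigenspace spanned by (-4, 2, 0).
With v_1 = -4, v = (-4, 2, 0), so v_2 = 2.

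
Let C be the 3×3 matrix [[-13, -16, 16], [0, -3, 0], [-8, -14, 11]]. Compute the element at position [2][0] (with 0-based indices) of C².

16

Characteristic polynomial: s^3 + 5s^2 - 9s - 45 = (s - 3)(s + 3)(s + 5), so the eigenvalues are -5, -3, 3.
s=-5: eigenvector (2, 0, 1).
s=-3: eigenvector (0, 1, 1).
s=3: eigenvector (1, 0, 1).
P = [[2, 0, 1], [0, 1, 0], [1, 1, 1]], D = diag(-5, -3, 3), P⁻¹ = [[1, 1, -1], [0, 1, 0], [-1, -2, 2]].
C² = P·diag(25, 9, 9)·P⁻¹ = [[41, 32, -32], [0, 9, 0], [16, 16, -7]].
The requested entry is 16.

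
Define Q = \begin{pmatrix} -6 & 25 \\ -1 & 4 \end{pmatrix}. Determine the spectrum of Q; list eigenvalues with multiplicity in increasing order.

-1, -1

Characteristic polynomial: p(t) = t^2 + 2t + 1 = (t + 1)^2.
Roots (with multiplicity): -1, -1.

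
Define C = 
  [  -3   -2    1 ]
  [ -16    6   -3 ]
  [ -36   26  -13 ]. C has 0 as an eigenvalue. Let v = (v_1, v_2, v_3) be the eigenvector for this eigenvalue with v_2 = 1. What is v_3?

C = [[-3, -2, 1], [-16, 6, -3], [-36, 26, -13]].
Solving (C)v = 0 gives the eigenspace spanned by (0, 1, 2).
With v_2 = 1, v = (0, 1, 2), so v_3 = 2.

2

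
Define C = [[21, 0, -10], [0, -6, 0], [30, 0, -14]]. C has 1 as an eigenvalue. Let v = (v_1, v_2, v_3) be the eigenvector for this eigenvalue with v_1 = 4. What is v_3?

C − 1I = [[20, 0, -10], [0, -7, 0], [30, 0, -15]].
Solving (C − 1I)v = 0 gives the eigenspace spanned by (4, 0, 8).
With v_1 = 4, v = (4, 0, 8), so v_3 = 8.

8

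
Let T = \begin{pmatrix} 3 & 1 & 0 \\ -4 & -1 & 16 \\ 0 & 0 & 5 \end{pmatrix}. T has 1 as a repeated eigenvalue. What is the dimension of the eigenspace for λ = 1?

T − 1I = [[2, 1, 0], [-4, -2, 16], [0, 0, 4]].
This matrix has rank 2, so its null space has dimension 3 − 2 = 1.

1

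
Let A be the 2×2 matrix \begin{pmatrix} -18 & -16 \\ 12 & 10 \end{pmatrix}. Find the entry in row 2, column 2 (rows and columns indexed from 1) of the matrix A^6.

Characteristic polynomial: r^2 + 8r + 12 = (r + 2)(r + 6), so the eigenvalues are -6, -2.
r=-6: eigenvector (4, -3).
r=-2: eigenvector (-1, 1).
P = [[4, -1], [-3, 1]], D = diag(-6, -2), P⁻¹ = [[1, 1], [3, 4]].
A⁶ = P·diag(46656, 64)·P⁻¹ = [[186432, 186368], [-139776, -139712]].
The requested entry is -139712.

-139712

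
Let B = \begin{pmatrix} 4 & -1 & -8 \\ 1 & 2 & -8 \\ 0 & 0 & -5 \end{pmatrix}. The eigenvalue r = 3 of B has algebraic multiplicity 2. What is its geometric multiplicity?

1

B − 3I = [[1, -1, -8], [1, -1, -8], [0, 0, -8]].
This matrix has rank 2, so its null space has dimension 3 − 2 = 1.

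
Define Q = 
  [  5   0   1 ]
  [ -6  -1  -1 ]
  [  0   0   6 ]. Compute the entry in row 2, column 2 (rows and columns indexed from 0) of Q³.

216

Characteristic polynomial: λ^3 - 10λ^2 + 19λ + 30 = (λ - 6)(λ - 5)(λ + 1), so the eigenvalues are -1, 5, 6.
λ=6: eigenvector (1, -1, 1).
λ=-1: eigenvector (0, 1, 0).
λ=5: eigenvector (-1, 1, 0).
P = [[1, 0, -1], [-1, 1, 1], [1, 0, 0]], D = diag(6, -1, 5), P⁻¹ = [[0, 0, 1], [1, 1, 0], [-1, 0, 1]].
Q³ = P·diag(216, -1, 125)·P⁻¹ = [[125, 0, 91], [-126, -1, -91], [0, 0, 216]].
The requested entry is 216.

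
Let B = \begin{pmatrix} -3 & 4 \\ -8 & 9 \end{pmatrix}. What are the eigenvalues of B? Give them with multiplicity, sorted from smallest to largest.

1, 5

Characteristic polynomial: p(μ) = μ^2 - 6μ + 5 = (μ - 5)(μ - 1).
Roots (with multiplicity): 1, 5.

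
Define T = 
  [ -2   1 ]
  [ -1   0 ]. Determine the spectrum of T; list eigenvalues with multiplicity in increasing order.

Characteristic polynomial: p(μ) = μ^2 + 2μ + 1 = (μ + 1)^2.
Roots (with multiplicity): -1, -1.

-1, -1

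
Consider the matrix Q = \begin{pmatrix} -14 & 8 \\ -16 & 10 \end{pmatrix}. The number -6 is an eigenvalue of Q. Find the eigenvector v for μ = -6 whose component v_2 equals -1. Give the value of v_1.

Q + 6I = [[-8, 8], [-16, 16]].
Solving (Q + 6I)v = 0 gives the eigenspace spanned by (-1, -1).
With v_2 = -1, v = (-1, -1), so v_1 = -1.

-1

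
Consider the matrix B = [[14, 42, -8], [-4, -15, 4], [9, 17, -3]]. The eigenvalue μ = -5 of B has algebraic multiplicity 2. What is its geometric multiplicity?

1

B + 5I = [[19, 42, -8], [-4, -10, 4], [9, 17, 2]].
This matrix has rank 2, so its null space has dimension 3 − 2 = 1.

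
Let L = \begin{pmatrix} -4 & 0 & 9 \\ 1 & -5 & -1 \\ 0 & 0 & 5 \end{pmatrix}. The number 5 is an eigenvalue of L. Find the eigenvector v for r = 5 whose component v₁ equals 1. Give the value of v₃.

L − 5I = [[-9, 0, 9], [1, -10, -1], [0, 0, 0]].
Solving (L − 5I)v = 0 gives the eigenspace spanned by (1, 0, 1).
With v₁ = 1, v = (1, 0, 1), so v₃ = 1.

1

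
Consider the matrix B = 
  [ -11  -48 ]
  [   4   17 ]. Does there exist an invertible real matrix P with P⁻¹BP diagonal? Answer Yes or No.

Characteristic polynomial: p(λ) = λ^2 - 6λ + 5 = (λ - 5)(λ - 1).
All 2 eigenvalues are distinct, so B is diagonalizable.

Yes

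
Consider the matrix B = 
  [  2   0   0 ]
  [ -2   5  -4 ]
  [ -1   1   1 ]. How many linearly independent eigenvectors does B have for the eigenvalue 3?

1

B − 3I = [[-1, 0, 0], [-2, 2, -4], [-1, 1, -2]].
This matrix has rank 2, so its null space has dimension 3 − 2 = 1.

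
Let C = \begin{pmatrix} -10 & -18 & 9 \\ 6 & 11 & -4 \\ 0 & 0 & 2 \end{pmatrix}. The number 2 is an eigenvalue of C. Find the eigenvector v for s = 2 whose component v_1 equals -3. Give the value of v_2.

C − 2I = [[-12, -18, 9], [6, 9, -4], [0, 0, 0]].
Solving (C − 2I)v = 0 gives the eigenspace spanned by (-3, 2, 0).
With v_1 = -3, v = (-3, 2, 0), so v_2 = 2.

2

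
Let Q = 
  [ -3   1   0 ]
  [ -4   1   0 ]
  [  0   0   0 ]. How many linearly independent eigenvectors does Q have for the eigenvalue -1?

Q + 1I = [[-2, 1, 0], [-4, 2, 0], [0, 0, 1]].
This matrix has rank 2, so its null space has dimension 3 − 2 = 1.

1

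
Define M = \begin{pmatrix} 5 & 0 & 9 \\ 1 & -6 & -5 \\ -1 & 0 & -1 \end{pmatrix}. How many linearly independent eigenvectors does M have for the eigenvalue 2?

1

M − 2I = [[3, 0, 9], [1, -8, -5], [-1, 0, -3]].
This matrix has rank 2, so its null space has dimension 3 − 2 = 1.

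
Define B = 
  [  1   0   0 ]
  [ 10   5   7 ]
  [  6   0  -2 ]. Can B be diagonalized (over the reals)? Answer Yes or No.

Characteristic polynomial: p(t) = t^3 - 4t^2 - 7t + 10 = (t - 5)(t - 1)(t + 2).
All 3 eigenvalues are distinct, so B is diagonalizable.

Yes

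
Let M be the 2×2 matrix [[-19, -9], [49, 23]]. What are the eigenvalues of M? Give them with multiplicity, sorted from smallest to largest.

Characteristic polynomial: p(μ) = μ^2 - 4μ + 4 = (μ - 2)^2.
Roots (with multiplicity): 2, 2.

2, 2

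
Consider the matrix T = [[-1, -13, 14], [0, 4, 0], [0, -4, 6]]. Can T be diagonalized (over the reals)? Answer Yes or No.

Yes

Characteristic polynomial: p(μ) = μ^3 - 9μ^2 + 14μ + 24 = (μ - 6)(μ - 4)(μ + 1).
All 3 eigenvalues are distinct, so T is diagonalizable.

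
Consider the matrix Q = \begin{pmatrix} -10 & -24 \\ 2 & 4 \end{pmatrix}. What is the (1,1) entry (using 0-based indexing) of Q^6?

Characteristic polynomial: μ^2 + 6μ + 8 = (μ + 2)(μ + 4), so the eigenvalues are -4, -2.
μ=-2: eigenvector (-3, 1).
μ=-4: eigenvector (4, -1).
P = [[-3, 4], [1, -1]], D = diag(-2, -4), P⁻¹ = [[1, 4], [1, 3]].
Q⁶ = P·diag(64, 4096)·P⁻¹ = [[16192, 48384], [-4032, -12032]].
The requested entry is -12032.

-12032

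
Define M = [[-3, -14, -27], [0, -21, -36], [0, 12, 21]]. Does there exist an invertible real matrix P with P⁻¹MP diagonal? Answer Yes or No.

No

Characteristic polynomial: p(s) = s^3 + 3s^2 - 9s - 27 = (s - 3)(s + 3)^2.
s = -3 has algebraic multiplicity 2; rank(M + 3I) = 2, so geometric multiplicity = 1.
Geometric multiplicity < algebraic multiplicity, so M is not diagonalizable.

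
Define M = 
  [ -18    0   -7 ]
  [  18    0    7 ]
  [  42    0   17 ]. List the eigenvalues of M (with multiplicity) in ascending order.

-4, 0, 3

Characteristic polynomial: p(s) = s^3 + s^2 - 12s = s(s - 3)(s + 4).
Roots (with multiplicity): -4, 0, 3.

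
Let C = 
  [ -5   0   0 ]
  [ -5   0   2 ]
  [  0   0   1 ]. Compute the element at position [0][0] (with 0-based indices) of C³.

-125

Characteristic polynomial: s^3 + 4s^2 - 5s = s(s - 1)(s + 5), so the eigenvalues are -5, 0, 1.
s=-5: eigenvector (1, 1, 0).
s=1: eigenvector (0, 2, 1).
s=0: eigenvector (0, 1, 0).
P = [[1, 0, 0], [1, 2, 1], [0, 1, 0]], D = diag(-5, 1, 0), P⁻¹ = [[1, 0, 0], [0, 0, 1], [-1, 1, -2]].
C³ = P·diag(-125, 1, 0)·P⁻¹ = [[-125, 0, 0], [-125, 0, 2], [0, 0, 1]].
The requested entry is -125.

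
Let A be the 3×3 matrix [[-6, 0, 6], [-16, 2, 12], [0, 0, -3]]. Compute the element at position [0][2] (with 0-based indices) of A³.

Characteristic polynomial: μ^3 + 7μ^2 - 36 = (μ - 2)(μ + 3)(μ + 6), so the eigenvalues are -6, -3, 2.
μ=-6: eigenvector (1, 2, 0).
μ=2: eigenvector (0, 1, 0).
μ=-3: eigenvector (2, 4, 1).
P = [[1, 0, 2], [2, 1, 4], [0, 0, 1]], D = diag(-6, 2, -3), P⁻¹ = [[1, 0, -2], [-2, 1, 0], [0, 0, 1]].
A³ = P·diag(-216, 8, -27)·P⁻¹ = [[-216, 0, 378], [-448, 8, 756], [0, 0, -27]].
The requested entry is 378.

378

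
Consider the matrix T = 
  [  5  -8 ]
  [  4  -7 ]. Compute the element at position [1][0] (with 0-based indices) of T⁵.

Characteristic polynomial: μ^2 + 2μ - 3 = (μ - 1)(μ + 3), so the eigenvalues are -3, 1.
μ=1: eigenvector (2, 1).
μ=-3: eigenvector (1, 1).
P = [[2, 1], [1, 1]], D = diag(1, -3), P⁻¹ = [[1, -1], [-1, 2]].
T⁵ = P·diag(1, -243)·P⁻¹ = [[245, -488], [244, -487]].
The requested entry is 244.

244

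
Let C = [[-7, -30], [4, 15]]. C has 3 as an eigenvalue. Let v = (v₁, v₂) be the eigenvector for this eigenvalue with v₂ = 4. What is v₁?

-12

C − 3I = [[-10, -30], [4, 12]].
Solving (C − 3I)v = 0 gives the eigenspace spanned by (-12, 4).
With v₂ = 4, v = (-12, 4), so v₁ = -12.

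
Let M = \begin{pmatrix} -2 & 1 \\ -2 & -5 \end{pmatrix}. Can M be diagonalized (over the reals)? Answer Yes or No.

Yes

Characteristic polynomial: p(s) = s^2 + 7s + 12 = (s + 3)(s + 4).
All 2 eigenvalues are distinct, so M is diagonalizable.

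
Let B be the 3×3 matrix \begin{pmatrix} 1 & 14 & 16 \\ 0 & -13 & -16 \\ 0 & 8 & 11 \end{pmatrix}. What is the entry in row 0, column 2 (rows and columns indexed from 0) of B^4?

Characteristic polynomial: r^3 + r^2 - 17r + 15 = (r - 3)(r - 1)(r + 5), so the eigenvalues are -5, 1, 3.
r=-5: eigenvector (-2, 2, -1).
r=3: eigenvector (-1, 1, -1).
r=1: eigenvector (1, 0, 0).
P = [[-2, -1, 1], [2, 1, 0], [-1, -1, 0]], D = diag(-5, 3, 1), P⁻¹ = [[0, 1, 1], [0, -1, -2], [1, 1, 0]].
B⁴ = P·diag(625, 81, 1)·P⁻¹ = [[1, -1168, -1088], [0, 1169, 1088], [0, -544, -463]].
The requested entry is -1088.

-1088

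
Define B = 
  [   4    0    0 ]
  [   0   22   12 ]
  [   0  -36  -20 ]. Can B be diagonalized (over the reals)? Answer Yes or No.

Yes

Characteristic polynomial: p(μ) = μ^3 - 6μ^2 + 32 = (μ - 4)^2(μ + 2).
μ = 4 has algebraic multiplicity 2; rank(B − 4I) = 1, so geometric multiplicity = 2.
Every eigenvalue has geometric = algebraic multiplicity, so B is diagonalizable.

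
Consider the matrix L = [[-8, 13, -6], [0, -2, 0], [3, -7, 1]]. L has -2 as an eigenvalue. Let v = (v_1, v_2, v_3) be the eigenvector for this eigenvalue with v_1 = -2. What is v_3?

2

L + 2I = [[-6, 13, -6], [0, 0, 0], [3, -7, 3]].
Solving (L + 2I)v = 0 gives the eigenspace spanned by (-2, 0, 2).
With v_1 = -2, v = (-2, 0, 2), so v_3 = 2.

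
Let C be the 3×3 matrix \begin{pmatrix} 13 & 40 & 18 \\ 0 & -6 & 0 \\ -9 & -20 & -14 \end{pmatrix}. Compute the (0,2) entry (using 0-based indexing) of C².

-18

Characteristic polynomial: μ^3 + 7μ^2 - 14μ - 120 = (μ - 4)(μ + 5)(μ + 6), so the eigenvalues are -6, -5, 4.
μ=-5: eigenvector (1, 0, -1).
μ=4: eigenvector (2, 0, -1).
μ=-6: eigenvector (-4, 1, 2).
P = [[1, 2, -4], [0, 0, 1], [-1, -1, 2]], D = diag(-5, 4, -6), P⁻¹ = [[-1, 0, -2], [1, 2, 1], [0, 1, 0]].
C² = P·diag(25, 16, 36)·P⁻¹ = [[7, -80, -18], [0, 36, 0], [9, 40, 34]].
The requested entry is -18.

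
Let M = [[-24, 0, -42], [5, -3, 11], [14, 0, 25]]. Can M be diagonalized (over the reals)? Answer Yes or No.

No

Characteristic polynomial: p(μ) = μ^3 + 2μ^2 - 15μ - 36 = (μ - 4)(μ + 3)^2.
μ = -3 has algebraic multiplicity 2; rank(M + 3I) = 2, so geometric multiplicity = 1.
Geometric multiplicity < algebraic multiplicity, so M is not diagonalizable.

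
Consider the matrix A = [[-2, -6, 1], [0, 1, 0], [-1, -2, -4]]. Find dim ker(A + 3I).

A + 3I = [[1, -6, 1], [0, 4, 0], [-1, -2, -1]].
This matrix has rank 2, so its null space has dimension 3 − 2 = 1.

1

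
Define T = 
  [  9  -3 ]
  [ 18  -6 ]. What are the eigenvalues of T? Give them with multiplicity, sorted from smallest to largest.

Characteristic polynomial: p(r) = r^2 - 3r = r(r - 3).
Roots (with multiplicity): 0, 3.

0, 3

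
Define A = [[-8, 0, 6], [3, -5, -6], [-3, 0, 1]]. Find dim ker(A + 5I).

A + 5I = [[-3, 0, 6], [3, 0, -6], [-3, 0, 6]].
This matrix has rank 1, so its null space has dimension 3 − 1 = 2.

2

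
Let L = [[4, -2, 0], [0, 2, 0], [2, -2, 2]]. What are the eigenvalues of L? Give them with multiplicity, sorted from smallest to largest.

2, 2, 4

Characteristic polynomial: p(r) = r^3 - 8r^2 + 20r - 16 = (r - 4)(r - 2)^2.
Roots (with multiplicity): 2, 2, 4.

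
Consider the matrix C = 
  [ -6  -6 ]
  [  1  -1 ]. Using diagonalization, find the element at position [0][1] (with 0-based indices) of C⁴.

1050

Characteristic polynomial: r^2 + 7r + 12 = (r + 3)(r + 4), so the eigenvalues are -4, -3.
r=-4: eigenvector (3, -1).
r=-3: eigenvector (-2, 1).
P = [[3, -2], [-1, 1]], D = diag(-4, -3), P⁻¹ = [[1, 2], [1, 3]].
C⁴ = P·diag(256, 81)·P⁻¹ = [[606, 1050], [-175, -269]].
The requested entry is 1050.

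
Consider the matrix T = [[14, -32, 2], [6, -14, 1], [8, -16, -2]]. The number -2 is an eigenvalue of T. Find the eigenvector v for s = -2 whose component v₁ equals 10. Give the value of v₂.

5

T + 2I = [[16, -32, 2], [6, -12, 1], [8, -16, 0]].
Solving (T + 2I)v = 0 gives the eigenspace spanned by (10, 5, 0).
With v₁ = 10, v = (10, 5, 0), so v₂ = 5.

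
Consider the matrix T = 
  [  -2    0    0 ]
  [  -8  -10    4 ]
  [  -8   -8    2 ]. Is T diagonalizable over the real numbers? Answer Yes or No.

Characteristic polynomial: p(μ) = μ^3 + 10μ^2 + 28μ + 24 = (μ + 2)^2(μ + 6).
μ = -2 has algebraic multiplicity 2; rank(T + 2I) = 1, so geometric multiplicity = 2.
Every eigenvalue has geometric = algebraic multiplicity, so T is diagonalizable.

Yes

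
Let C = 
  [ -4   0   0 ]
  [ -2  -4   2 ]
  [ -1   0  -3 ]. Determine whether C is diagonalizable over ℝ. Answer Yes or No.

Yes

Characteristic polynomial: p(μ) = μ^3 + 11μ^2 + 40μ + 48 = (μ + 3)(μ + 4)^2.
μ = -4 has algebraic multiplicity 2; rank(C + 4I) = 1, so geometric multiplicity = 2.
Every eigenvalue has geometric = algebraic multiplicity, so C is diagonalizable.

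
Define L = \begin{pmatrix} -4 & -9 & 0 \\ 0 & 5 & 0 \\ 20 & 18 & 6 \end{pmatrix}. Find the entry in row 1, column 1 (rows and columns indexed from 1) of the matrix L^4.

256

Characteristic polynomial: r^3 - 7r^2 - 14r + 120 = (r - 6)(r - 5)(r + 4), so the eigenvalues are -4, 5, 6.
r=-4: eigenvector (1, 0, -2).
r=5: eigenvector (-1, 1, 2).
r=6: eigenvector (0, 0, 1).
P = [[1, -1, 0], [0, 1, 0], [-2, 2, 1]], D = diag(-4, 5, 6), P⁻¹ = [[1, 1, 0], [0, 1, 0], [2, 0, 1]].
L⁴ = P·diag(256, 625, 1296)·P⁻¹ = [[256, -369, 0], [0, 625, 0], [2080, 738, 1296]].
The requested entry is 256.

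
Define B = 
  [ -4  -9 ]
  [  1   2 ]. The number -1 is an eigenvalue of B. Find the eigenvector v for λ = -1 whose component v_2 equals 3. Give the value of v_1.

B + 1I = [[-3, -9], [1, 3]].
Solving (B + 1I)v = 0 gives the eigenspace spanned by (-9, 3).
With v_2 = 3, v = (-9, 3), so v_1 = -9.

-9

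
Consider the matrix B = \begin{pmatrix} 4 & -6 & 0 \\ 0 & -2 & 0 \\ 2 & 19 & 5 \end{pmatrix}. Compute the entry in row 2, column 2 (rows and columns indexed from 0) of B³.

125

Characteristic polynomial: t^3 - 7t^2 + 2t + 40 = (t - 5)(t - 4)(t + 2), so the eigenvalues are -2, 4, 5.
t=4: eigenvector (1, 0, -2).
t=5: eigenvector (0, 0, 1).
t=-2: eigenvector (1, 1, -3).
P = [[1, 0, 1], [0, 0, 1], [-2, 1, -3]], D = diag(4, 5, -2), P⁻¹ = [[1, -1, 0], [2, 1, 1], [0, 1, 0]].
B³ = P·diag(64, 125, -8)·P⁻¹ = [[64, -72, 0], [0, -8, 0], [122, 277, 125]].
The requested entry is 125.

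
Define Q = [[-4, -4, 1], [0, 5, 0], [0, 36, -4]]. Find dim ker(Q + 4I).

1

Q + 4I = [[0, -4, 1], [0, 9, 0], [0, 36, 0]].
This matrix has rank 2, so its null space has dimension 3 − 2 = 1.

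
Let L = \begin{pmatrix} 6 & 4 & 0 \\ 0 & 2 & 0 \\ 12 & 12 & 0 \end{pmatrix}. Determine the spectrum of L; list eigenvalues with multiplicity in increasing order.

0, 2, 6

Characteristic polynomial: p(t) = t^3 - 8t^2 + 12t = t(t - 6)(t - 2).
Roots (with multiplicity): 0, 2, 6.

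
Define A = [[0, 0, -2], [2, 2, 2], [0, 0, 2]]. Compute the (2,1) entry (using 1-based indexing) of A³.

Characteristic polynomial: μ^3 - 4μ^2 + 4μ = μ(μ - 2)^2, so the eigenvalues are 0, 2, 2.
μ=0: eigenvector (1, -1, 0).
μ=2: eigenvector (0, 1, 0).
μ=2: eigenvector (-1, 1, 1).
P = [[1, 0, -1], [-1, 1, 1], [0, 0, 1]], D = diag(0, 2, 2), P⁻¹ = [[1, 0, 1], [1, 1, 0], [0, 0, 1]].
A³ = P·diag(0, 8, 8)·P⁻¹ = [[0, 0, -8], [8, 8, 8], [0, 0, 8]].
The requested entry is 8.

8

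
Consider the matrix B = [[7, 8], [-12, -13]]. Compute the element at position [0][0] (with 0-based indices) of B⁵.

Characteristic polynomial: μ^2 + 6μ + 5 = (μ + 1)(μ + 5), so the eigenvalues are -5, -1.
μ=-5: eigenvector (-2, 3).
μ=-1: eigenvector (-1, 1).
P = [[-2, -1], [3, 1]], D = diag(-5, -1), P⁻¹ = [[1, 1], [-3, -2]].
B⁵ = P·diag(-3125, -1)·P⁻¹ = [[6247, 6248], [-9372, -9373]].
The requested entry is 6247.

6247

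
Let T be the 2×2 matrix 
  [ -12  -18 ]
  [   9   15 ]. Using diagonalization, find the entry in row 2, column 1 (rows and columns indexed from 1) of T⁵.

Characteristic polynomial: λ^2 - 3λ - 18 = (λ - 6)(λ + 3), so the eigenvalues are -3, 6.
λ=-3: eigenvector (2, -1).
λ=6: eigenvector (1, -1).
P = [[2, 1], [-1, -1]], D = diag(-3, 6), P⁻¹ = [[1, 1], [-1, -2]].
T⁵ = P·diag(-243, 7776)·P⁻¹ = [[-8262, -16038], [8019, 15795]].
The requested entry is 8019.

8019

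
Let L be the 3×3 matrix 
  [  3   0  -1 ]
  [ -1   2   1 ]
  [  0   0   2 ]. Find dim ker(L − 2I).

L − 2I = [[1, 0, -1], [-1, 0, 1], [0, 0, 0]].
This matrix has rank 1, so its null space has dimension 3 − 1 = 2.

2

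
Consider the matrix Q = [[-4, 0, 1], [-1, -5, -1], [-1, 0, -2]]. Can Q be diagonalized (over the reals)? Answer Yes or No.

Characteristic polynomial: p(μ) = μ^3 + 11μ^2 + 39μ + 45 = (μ + 3)^2(μ + 5).
μ = -3 has algebraic multiplicity 2; rank(Q + 3I) = 2, so geometric multiplicity = 1.
Geometric multiplicity < algebraic multiplicity, so Q is not diagonalizable.

No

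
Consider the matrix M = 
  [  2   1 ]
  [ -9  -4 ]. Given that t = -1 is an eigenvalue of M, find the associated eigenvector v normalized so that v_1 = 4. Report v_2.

-12

M + 1I = [[3, 1], [-9, -3]].
Solving (M + 1I)v = 0 gives the eigenspace spanned by (4, -12).
With v_1 = 4, v = (4, -12), so v_2 = -12.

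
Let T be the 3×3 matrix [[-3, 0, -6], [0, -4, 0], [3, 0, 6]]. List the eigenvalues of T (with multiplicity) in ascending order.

Characteristic polynomial: p(s) = s^3 + s^2 - 12s = s(s - 3)(s + 4).
Roots (with multiplicity): -4, 0, 3.

-4, 0, 3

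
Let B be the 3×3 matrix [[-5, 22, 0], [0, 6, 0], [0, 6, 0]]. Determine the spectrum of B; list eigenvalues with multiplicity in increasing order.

-5, 0, 6

Characteristic polynomial: p(s) = s^3 - s^2 - 30s = s(s - 6)(s + 5).
Roots (with multiplicity): -5, 0, 6.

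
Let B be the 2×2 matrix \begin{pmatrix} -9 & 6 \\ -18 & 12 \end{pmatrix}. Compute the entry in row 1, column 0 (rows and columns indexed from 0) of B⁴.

Characteristic polynomial: r^2 - 3r = r(r - 3), so the eigenvalues are 0, 3.
r=3: eigenvector (1, 2).
r=0: eigenvector (-2, -3).
P = [[1, -2], [2, -3]], D = diag(3, 0), P⁻¹ = [[-3, 2], [-2, 1]].
B⁴ = P·diag(81, 0)·P⁻¹ = [[-243, 162], [-486, 324]].
The requested entry is -486.

-486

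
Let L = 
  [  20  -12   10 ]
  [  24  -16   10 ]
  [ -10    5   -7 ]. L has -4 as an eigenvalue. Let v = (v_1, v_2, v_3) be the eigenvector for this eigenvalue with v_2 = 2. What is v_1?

1

L + 4I = [[24, -12, 10], [24, -12, 10], [-10, 5, -3]].
Solving (L + 4I)v = 0 gives the eigenspace spanned by (1, 2, 0).
With v_2 = 2, v = (1, 2, 0), so v_1 = 1.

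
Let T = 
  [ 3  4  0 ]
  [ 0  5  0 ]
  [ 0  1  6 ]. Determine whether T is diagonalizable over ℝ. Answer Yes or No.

Yes

Characteristic polynomial: p(r) = r^3 - 14r^2 + 63r - 90 = (r - 6)(r - 5)(r - 3).
All 3 eigenvalues are distinct, so T is diagonalizable.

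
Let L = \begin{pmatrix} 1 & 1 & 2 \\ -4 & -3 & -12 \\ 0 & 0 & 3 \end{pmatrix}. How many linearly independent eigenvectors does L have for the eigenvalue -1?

L + 1I = [[2, 1, 2], [-4, -2, -12], [0, 0, 4]].
This matrix has rank 2, so its null space has dimension 3 − 2 = 1.

1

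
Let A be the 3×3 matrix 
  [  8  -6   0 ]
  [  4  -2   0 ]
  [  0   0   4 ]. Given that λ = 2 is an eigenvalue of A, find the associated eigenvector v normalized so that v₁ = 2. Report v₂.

A − 2I = [[6, -6, 0], [4, -4, 0], [0, 0, 2]].
Solving (A − 2I)v = 0 gives the eigenspace spanned by (2, 2, 0).
With v₁ = 2, v = (2, 2, 0), so v₂ = 2.

2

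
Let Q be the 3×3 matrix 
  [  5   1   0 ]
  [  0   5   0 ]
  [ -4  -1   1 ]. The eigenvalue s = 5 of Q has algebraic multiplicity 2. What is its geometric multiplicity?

Q − 5I = [[0, 1, 0], [0, 0, 0], [-4, -1, -4]].
This matrix has rank 2, so its null space has dimension 3 − 2 = 1.

1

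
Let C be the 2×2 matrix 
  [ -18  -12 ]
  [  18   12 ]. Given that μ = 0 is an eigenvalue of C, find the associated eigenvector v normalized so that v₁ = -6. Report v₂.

9

C = [[-18, -12], [18, 12]].
Solving (C)v = 0 gives the eigenspace spanned by (-6, 9).
With v₁ = -6, v = (-6, 9), so v₂ = 9.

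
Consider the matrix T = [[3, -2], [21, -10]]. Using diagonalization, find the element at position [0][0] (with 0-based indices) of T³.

195

Characteristic polynomial: μ^2 + 7μ + 12 = (μ + 3)(μ + 4), so the eigenvalues are -4, -3.
μ=-4: eigenvector (2, 7).
μ=-3: eigenvector (1, 3).
P = [[2, 1], [7, 3]], D = diag(-4, -3), P⁻¹ = [[-3, 1], [7, -2]].
T³ = P·diag(-64, -27)·P⁻¹ = [[195, -74], [777, -286]].
The requested entry is 195.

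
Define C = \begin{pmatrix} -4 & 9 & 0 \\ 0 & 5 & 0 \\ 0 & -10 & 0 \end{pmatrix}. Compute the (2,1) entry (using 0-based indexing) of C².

-50

Characteristic polynomial: s^3 - s^2 - 20s = s(s - 5)(s + 4), so the eigenvalues are -4, 0, 5.
s=-4: eigenvector (1, 0, 0).
s=5: eigenvector (1, 1, -2).
s=0: eigenvector (0, 0, 1).
P = [[1, 1, 0], [0, 1, 0], [0, -2, 1]], D = diag(-4, 5, 0), P⁻¹ = [[1, -1, 0], [0, 1, 0], [0, 2, 1]].
C² = P·diag(16, 25, 0)·P⁻¹ = [[16, 9, 0], [0, 25, 0], [0, -50, 0]].
The requested entry is -50.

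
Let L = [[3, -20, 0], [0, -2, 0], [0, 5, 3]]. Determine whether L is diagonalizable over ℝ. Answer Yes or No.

Yes

Characteristic polynomial: p(r) = r^3 - 4r^2 - 3r + 18 = (r - 3)^2(r + 2).
r = 3 has algebraic multiplicity 2; rank(L − 3I) = 1, so geometric multiplicity = 2.
Every eigenvalue has geometric = algebraic multiplicity, so L is diagonalizable.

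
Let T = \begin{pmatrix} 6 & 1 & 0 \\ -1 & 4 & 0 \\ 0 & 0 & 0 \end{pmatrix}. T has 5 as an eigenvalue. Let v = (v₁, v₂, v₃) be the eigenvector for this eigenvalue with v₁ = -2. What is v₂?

T − 5I = [[1, 1, 0], [-1, -1, 0], [0, 0, -5]].
Solving (T − 5I)v = 0 gives the eigenspace spanned by (-2, 2, 0).
With v₁ = -2, v = (-2, 2, 0), so v₂ = 2.

2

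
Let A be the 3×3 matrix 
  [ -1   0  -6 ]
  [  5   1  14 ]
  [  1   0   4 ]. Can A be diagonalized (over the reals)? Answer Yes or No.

Characteristic polynomial: p(r) = r^3 - 4r^2 + 5r - 2 = (r - 2)(r - 1)^2.
r = 1 has algebraic multiplicity 2; rank(A − 1I) = 2, so geometric multiplicity = 1.
Geometric multiplicity < algebraic multiplicity, so A is not diagonalizable.

No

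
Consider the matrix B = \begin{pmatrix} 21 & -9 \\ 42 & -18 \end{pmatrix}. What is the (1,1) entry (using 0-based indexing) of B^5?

-1458

Characteristic polynomial: μ^2 - 3μ = μ(μ - 3), so the eigenvalues are 0, 3.
μ=0: eigenvector (3, 7).
μ=3: eigenvector (1, 2).
P = [[3, 1], [7, 2]], D = diag(0, 3), P⁻¹ = [[-2, 1], [7, -3]].
B⁵ = P·diag(0, 243)·P⁻¹ = [[1701, -729], [3402, -1458]].
The requested entry is -1458.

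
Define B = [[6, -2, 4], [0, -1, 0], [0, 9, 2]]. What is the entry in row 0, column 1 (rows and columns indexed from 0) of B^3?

Characteristic polynomial: t^3 - 7t^2 + 4t + 12 = (t - 6)(t - 2)(t + 1), so the eigenvalues are -1, 2, 6.
t=6: eigenvector (1, 0, 0).
t=-1: eigenvector (2, 1, -3).
t=2: eigenvector (-1, 0, 1).
P = [[1, 2, -1], [0, 1, 0], [0, -3, 1]], D = diag(6, -1, 2), P⁻¹ = [[1, 1, 1], [0, 1, 0], [0, 3, 1]].
B³ = P·diag(216, -1, 8)·P⁻¹ = [[216, 190, 208], [0, -1, 0], [0, 27, 8]].
The requested entry is 190.

190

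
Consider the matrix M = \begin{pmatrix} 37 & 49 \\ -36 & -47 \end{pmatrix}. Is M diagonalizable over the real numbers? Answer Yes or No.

Characteristic polynomial: p(μ) = μ^2 + 10μ + 25 = (μ + 5)^2.
μ = -5 has algebraic multiplicity 2; rank(M + 5I) = 1, so geometric multiplicity = 1.
Geometric multiplicity < algebraic multiplicity, so M is not diagonalizable.

No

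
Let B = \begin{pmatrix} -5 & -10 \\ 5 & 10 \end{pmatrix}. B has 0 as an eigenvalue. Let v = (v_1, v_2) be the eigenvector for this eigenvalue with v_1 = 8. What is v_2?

B = [[-5, -10], [5, 10]].
Solving (B)v = 0 gives the eigenspace spanned by (8, -4).
With v_1 = 8, v = (8, -4), so v_2 = -4.

-4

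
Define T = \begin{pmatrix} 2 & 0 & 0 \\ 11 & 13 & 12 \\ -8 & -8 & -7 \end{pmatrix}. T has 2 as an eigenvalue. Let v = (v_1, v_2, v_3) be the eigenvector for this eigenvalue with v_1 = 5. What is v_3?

T − 2I = [[0, 0, 0], [11, 11, 12], [-8, -8, -9]].
Solving (T − 2I)v = 0 gives the eigenspace spanned by (5, -5, 0).
With v_1 = 5, v = (5, -5, 0), so v_3 = 0.

0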